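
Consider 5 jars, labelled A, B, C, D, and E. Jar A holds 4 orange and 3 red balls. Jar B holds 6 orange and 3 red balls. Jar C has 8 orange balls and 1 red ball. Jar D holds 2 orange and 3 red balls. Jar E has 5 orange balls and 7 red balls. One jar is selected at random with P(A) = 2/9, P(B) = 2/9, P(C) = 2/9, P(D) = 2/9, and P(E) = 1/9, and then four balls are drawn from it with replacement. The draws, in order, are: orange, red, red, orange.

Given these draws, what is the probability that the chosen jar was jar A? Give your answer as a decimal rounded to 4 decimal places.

Compute the likelihood of the observed sequence for each case: P(data | jar A) = (4/7)(3/7)(3/7)(4/7) = 0.059975; P(data | jar B) = (6/9)(3/9)(3/9)(6/9) = 0.049383; P(data | jar C) = (8/9)(1/9)(1/9)(8/9) = 0.0097546; P(data | jar D) = (2/5)(3/5)(3/5)(2/5) = 0.0576; P(data | jar E) = (5/12)(7/12)(7/12)(5/12) = 0.059076.
Multiplying each by its prior: 2/9 · 0.059975 = 0.013328, 2/9 · 0.049383 = 0.010974, 2/9 · 0.0097546 = 0.0021677, 2/9 · 0.0576 = 0.0128, 1/9 · 0.059076 = 0.006564; summing to 0.045833.
So P(jar A | data) = (0.013328) / (0.045833) = 0.29079.

0.2908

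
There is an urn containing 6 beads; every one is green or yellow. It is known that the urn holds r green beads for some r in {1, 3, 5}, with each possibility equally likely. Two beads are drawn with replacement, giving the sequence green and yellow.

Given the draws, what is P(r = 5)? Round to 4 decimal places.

0.2632

Compute the likelihood of the observed sequence for each case: P(data | r = 1) = (1/6)(5/6) = 5/36; P(data | r = 3) = (3/6)(3/6) = 1/4; P(data | r = 5) = (5/6)(1/6) = 5/36.
Weighting by the prior gives 1/3 · 5/36 = 5/108, 1/3 · 1/4 = 1/12, 1/3 · 5/36 = 5/108; with total 19/108.
By Bayes' rule, P(r = 5 | data) = (5/108) / (19/108) = 5/19.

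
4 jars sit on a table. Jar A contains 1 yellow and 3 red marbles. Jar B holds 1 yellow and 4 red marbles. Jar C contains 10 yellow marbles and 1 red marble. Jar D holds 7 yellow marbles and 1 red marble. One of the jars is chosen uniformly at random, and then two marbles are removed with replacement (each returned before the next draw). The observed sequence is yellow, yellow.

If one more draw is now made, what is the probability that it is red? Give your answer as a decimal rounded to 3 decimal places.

Under each hypothesis, the probability of the observed sequence is: P(data | jar A) = (1/4)(1/4) = 0.0625; P(data | jar B) = (1/5)(1/5) = 0.04; P(data | jar C) = (10/11)(10/11) = 0.82645; P(data | jar D) = (7/8)(7/8) = 0.76562.
Weighting by the prior gives 1/4 · 0.0625 = 0.015625, 1/4 · 0.04 = 0.01, 1/4 · 0.82645 = 0.20661, 1/4 · 0.76562 = 0.19141; with total 0.42364.
The posterior is then P(jar A | data) = 0.036882, P(jar B | data) = 0.023605, P(jar C | data) = 0.4877, P(jar D | data) = 0.45181.
The predictive probability is P(red next | data) = (3/4)(0.036882) + (4/5)(0.023605) + (1/11)(0.4877) + (1/8)(0.45181) = 0.14736.

0.147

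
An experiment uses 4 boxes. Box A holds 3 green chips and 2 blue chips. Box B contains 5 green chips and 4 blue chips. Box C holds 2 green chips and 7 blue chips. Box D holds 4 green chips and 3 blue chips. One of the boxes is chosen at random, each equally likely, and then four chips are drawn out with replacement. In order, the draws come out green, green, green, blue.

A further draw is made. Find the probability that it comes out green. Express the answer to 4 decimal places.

0.5646

Under each hypothesis, the probability of the observed sequence is: P(data | box A) = (3/5)(3/5)(3/5)(2/5) = 0.0864; P(data | box B) = (5/9)(5/9)(5/9)(4/9) = 0.076208; P(data | box C) = (2/9)(2/9)(2/9)(7/9) = 0.0085353; P(data | box D) = (4/7)(4/7)(4/7)(3/7) = 0.079967.
Multiplying each by its prior: 1/4 · 0.0864 = 0.0216, 1/4 · 0.076208 = 0.019052, 1/4 · 0.0085353 = 0.0021338, 1/4 · 0.079967 = 0.019992; summing to 0.062777.
The posterior is then P(box A | data) = 0.34407, P(box B | data) = 0.30348, P(box C | data) = 0.03399, P(box D | data) = 0.31845.
So P(green next | data) = Σ P(green next | H) P(H | data) = (3/5)(0.34407) + (5/9)(0.30348) + (2/9)(0.03399) + (4/7)(0.31845) = 0.56457.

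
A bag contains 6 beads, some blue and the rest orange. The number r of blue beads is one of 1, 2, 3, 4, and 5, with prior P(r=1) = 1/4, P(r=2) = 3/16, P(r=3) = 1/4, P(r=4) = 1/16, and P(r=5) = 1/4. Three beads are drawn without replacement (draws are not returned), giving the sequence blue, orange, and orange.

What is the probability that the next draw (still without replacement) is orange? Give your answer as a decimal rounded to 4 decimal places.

The likelihood of the observed sequence under each hypothesis: P(data | r = 1) = (1/6)(5/5)(4/4) = 1/6; P(data | r = 2) = (2/6)(4/5)(3/4) = 1/5; P(data | r = 3) = (3/6)(3/5)(2/4) = 3/20; P(data | r = 4) = (4/6)(2/5)(1/4) = 1/15; P(data | r = 5) = (5/6)(1/5)(0/4) = 0.
Multiplying each by its prior: 1/4 · 1/6 = 1/24, 3/16 · 1/5 = 3/80, 1/4 · 3/20 = 3/80, 1/16 · 1/15 = 1/240, 1/4 · 0 = 0; these sum to 29/240.
Dividing through by the total gives posterior P(r = 1 | data) = 10/29, P(r = 2 | data) = 9/29, P(r = 3 | data) = 9/29, P(r = 4 | data) = 1/29, P(r = 5 | data) = 0.
So P(orange next | data) = Σ P(orange next | H) P(H | data) = (1)(10/29) + (2/3)(9/29) + (1/3)(9/29) + (0)(1/29) = 19/29.

0.6552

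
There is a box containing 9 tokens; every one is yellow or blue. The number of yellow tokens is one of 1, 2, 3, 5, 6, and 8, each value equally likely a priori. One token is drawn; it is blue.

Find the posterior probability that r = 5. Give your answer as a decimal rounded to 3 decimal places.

0.138

Compute the likelihood of this draw for each case: P(data | r = 1) = (8/9) = 8/9; P(data | r = 2) = (7/9) = 7/9; P(data | r = 3) = (6/9) = 2/3; P(data | r = 5) = (4/9) = 4/9; P(data | r = 6) = (3/9) = 1/3; P(data | r = 8) = (1/9) = 1/9.
Multiplying each by its prior: 1/6 · 8/9 = 4/27, 1/6 · 7/9 = 7/54, 1/6 · 2/3 = 1/9, 1/6 · 4/9 = 2/27, 1/6 · 1/3 = 1/18, 1/6 · 1/9 = 1/54; summing to 29/54.
So P(r = 5 | data) = (2/27) / (29/54) = 4/29.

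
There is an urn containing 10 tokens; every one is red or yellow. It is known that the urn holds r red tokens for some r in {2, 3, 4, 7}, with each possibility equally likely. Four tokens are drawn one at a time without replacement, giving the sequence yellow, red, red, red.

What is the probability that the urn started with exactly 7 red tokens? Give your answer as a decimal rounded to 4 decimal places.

Compute the likelihood of the observed sequence for each case: P(data | r = 2) = (8/10)(2/9)(1/8)(0/7) = 0; P(data | r = 3) = (7/10)(3/9)(2/8)(1/7) = 1/120; P(data | r = 4) = (6/10)(4/9)(3/8)(2/7) = 1/35; P(data | r = 7) = (3/10)(7/9)(6/8)(5/7) = 1/8.
Multiplying each by its prior: 1/4 · 0 = 0, 1/4 · 1/120 = 1/480, 1/4 · 1/35 = 1/140, 1/4 · 1/8 = 1/32; summing to 17/420.
So P(r = 7 | data) = (1/32) / (17/420) = 105/136.

0.7721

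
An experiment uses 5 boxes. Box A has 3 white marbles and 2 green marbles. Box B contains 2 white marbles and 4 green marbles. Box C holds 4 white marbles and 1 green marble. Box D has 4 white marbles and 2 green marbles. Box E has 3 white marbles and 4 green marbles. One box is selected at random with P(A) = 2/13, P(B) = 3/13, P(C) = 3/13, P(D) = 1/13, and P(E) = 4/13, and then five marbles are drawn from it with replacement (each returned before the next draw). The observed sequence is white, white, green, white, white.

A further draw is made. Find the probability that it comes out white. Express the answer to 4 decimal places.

0.6652

For each hypothesis, P(data | H) works out to: P(data | box A) = (3/5)(3/5)(2/5)(3/5)(3/5) = 0.05184; P(data | box B) = (2/6)(2/6)(4/6)(2/6)(2/6) = 0.0082305; P(data | box C) = (4/5)(4/5)(1/5)(4/5)(4/5) = 0.08192; P(data | box D) = (4/6)(4/6)(2/6)(4/6)(4/6) = 0.065844; P(data | box E) = (3/7)(3/7)(4/7)(3/7)(3/7) = 0.019278.
The prior-weighted likelihoods are 2/13 · 0.05184 = 0.0079754, 3/13 · 0.0082305 = 0.0018993, 3/13 · 0.08192 = 0.018905, 1/13 · 0.065844 = 0.0050649, 4/13 · 0.019278 = 0.0059316; with total 0.039776.
Dividing through by the total gives posterior P(box A | data) = 0.20051, P(box B | data) = 0.047751, P(box C | data) = 0.47528, P(box D | data) = 0.12734, P(box E | data) = 0.14913.
Averaging over the posterior, P(white next | data) = (3/5)(0.20051) + (1/3)(0.047751) + (4/5)(0.47528) + (2/3)(0.12734) + (3/7)(0.14913) = 0.66525.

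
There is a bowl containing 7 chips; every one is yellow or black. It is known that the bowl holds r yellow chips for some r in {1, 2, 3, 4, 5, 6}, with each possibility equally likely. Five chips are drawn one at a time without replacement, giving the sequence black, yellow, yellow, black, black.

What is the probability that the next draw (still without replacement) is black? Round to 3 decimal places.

0.571

For each hypothesis, P(data | H) works out to: P(data | r = 1) = (6/7)(1/6)(0/5) = 0; P(data | r = 2) = (5/7)(2/6)(1/5)(4/4)(3/3) = 1/21; P(data | r = 3) = (4/7)(3/6)(2/5)(3/4)(2/3) = 2/35; P(data | r = 4) = (3/7)(4/6)(3/5)(2/4)(1/3) = 1/35; P(data | r = 5) = (2/7)(5/6)(4/5)(1/4)(0/3) = 0; P(data | r = 6) = (1/7)(6/6)(5/5)(0/4) = 0.
Weighting by the prior gives 1/6 · 0 = 0, 1/6 · 1/21 = 1/126, 1/6 · 2/35 = 1/105, 1/6 · 1/35 = 1/210, 1/6 · 0 = 0, 1/6 · 0 = 0; summing to 1/45.
Normalising, the posterior is P(r = 1 | data) = 0, P(r = 2 | data) = 5/14, P(r = 3 | data) = 3/7, P(r = 4 | data) = 3/14, P(r = 5 | data) = 0, P(r = 6 | data) = 0.
Averaging over the posterior, P(black next | data) = (1)(5/14) + (1/2)(3/7) + (0)(3/14) = 4/7.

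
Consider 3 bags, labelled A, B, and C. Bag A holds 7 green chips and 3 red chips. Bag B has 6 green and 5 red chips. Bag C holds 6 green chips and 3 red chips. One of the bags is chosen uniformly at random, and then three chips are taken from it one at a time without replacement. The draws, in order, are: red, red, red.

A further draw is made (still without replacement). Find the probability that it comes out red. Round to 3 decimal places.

0.187

Compute the likelihood of the observed sequence for each case: P(data | bag A) = (3/10)(2/9)(1/8) = 0.0083333; P(data | bag B) = (5/11)(4/10)(3/9) = 0.060606; P(data | bag C) = (3/9)(2/8)(1/7) = 0.011905.
Multiplying each by its prior: 1/3 · 0.0083333 = 0.0027778, 1/3 · 0.060606 = 0.020202, 1/3 · 0.011905 = 0.0039683; these sum to 0.026948.
Normalising, the posterior is P(bag A | data) = 0.10308, P(bag B | data) = 0.74967, P(bag C | data) = 0.14726.
The predictive probability is P(red next | data) = (0)(0.10308) + (1/4)(0.74967) + (0)(0.14726) = 0.18742.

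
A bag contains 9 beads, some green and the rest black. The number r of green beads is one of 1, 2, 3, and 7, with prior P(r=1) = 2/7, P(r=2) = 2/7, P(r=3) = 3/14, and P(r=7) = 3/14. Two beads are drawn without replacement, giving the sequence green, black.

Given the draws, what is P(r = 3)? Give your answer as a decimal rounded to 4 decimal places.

0.2935

The likelihood of the observed sequence under each hypothesis: P(data | r = 1) = (1/9)(8/8) = 1/9; P(data | r = 2) = (2/9)(7/8) = 7/36; P(data | r = 3) = (3/9)(6/8) = 1/4; P(data | r = 7) = (7/9)(2/8) = 7/36.
The prior-weighted likelihoods are 2/7 · 1/9 = 2/63, 2/7 · 7/36 = 1/18, 3/14 · 1/4 = 3/56, 3/14 · 7/36 = 1/24; summing to 23/126.
So P(r = 3 | data) = (3/56) / (23/126) = 27/92.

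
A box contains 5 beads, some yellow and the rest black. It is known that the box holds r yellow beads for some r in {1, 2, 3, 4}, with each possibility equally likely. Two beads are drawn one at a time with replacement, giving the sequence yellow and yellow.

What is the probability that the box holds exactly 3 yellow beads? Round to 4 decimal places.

The likelihood of the observed sequence under each hypothesis: P(data | r = 1) = (1/5)(1/5) = 1/25; P(data | r = 2) = (2/5)(2/5) = 4/25; P(data | r = 3) = (3/5)(3/5) = 9/25; P(data | r = 4) = (4/5)(4/5) = 16/25.
Multiplying each by its prior: 1/4 · 1/25 = 1/100, 1/4 · 4/25 = 1/25, 1/4 · 9/25 = 9/100, 1/4 · 16/25 = 4/25; these sum to 3/10.
By Bayes' rule, P(r = 3 | data) = (9/100) / (3/10) = 3/10.

0.3000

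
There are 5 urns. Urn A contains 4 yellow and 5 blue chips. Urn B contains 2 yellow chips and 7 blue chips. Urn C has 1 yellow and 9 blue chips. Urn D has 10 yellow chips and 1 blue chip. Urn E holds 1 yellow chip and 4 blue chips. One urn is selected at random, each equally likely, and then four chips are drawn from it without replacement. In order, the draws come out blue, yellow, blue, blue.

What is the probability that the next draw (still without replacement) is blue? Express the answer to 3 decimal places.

0.855

For each hypothesis, P(data | H) works out to: P(data | urn A) = (5/9)(4/8)(4/7)(3/6) = 0.079365; P(data | urn B) = (7/9)(2/8)(6/7)(5/6) = 0.13889; P(data | urn C) = (9/10)(1/9)(8/8)(7/7) = 0.1; P(data | urn D) = (1/11)(10/10)(0/9) = 0; P(data | urn E) = (4/5)(1/4)(3/3)(2/2) = 0.2.
Multiplying each by its prior: 1/5 · 0.079365 = 0.015873, 1/5 · 0.13889 = 0.027778, 1/5 · 0.1 = 0.02, 1/5 · 0 = 0, 1/5 · 0.2 = 0.04; summing to 0.10365.
Normalising, the posterior is P(urn A | data) = 0.15314, P(urn B | data) = 0.26799, P(urn C | data) = 0.19296, P(urn D | data) = 0, P(urn E | data) = 0.38591.
So P(blue next | data) = Σ P(blue next | H) P(H | data) = (2/5)(0.15314) + (4/5)(0.26799) + (1)(0.19296) + (1)(0.38591) = 0.85452.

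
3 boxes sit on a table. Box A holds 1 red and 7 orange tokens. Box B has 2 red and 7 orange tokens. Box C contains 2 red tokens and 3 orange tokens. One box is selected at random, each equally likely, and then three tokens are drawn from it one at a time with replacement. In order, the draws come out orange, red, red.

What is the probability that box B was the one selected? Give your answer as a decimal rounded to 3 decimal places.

0.259

Under each hypothesis, the probability of the observed sequence is: P(data | box A) = (7/8)(1/8)(1/8) = 0.013672; P(data | box B) = (7/9)(2/9)(2/9) = 0.038409; P(data | box C) = (3/5)(2/5)(2/5) = 0.096.
The prior-weighted likelihoods are 1/3 · 0.013672 = 0.0045573, 1/3 · 0.038409 = 0.012803, 1/3 · 0.096 = 0.032; summing to 0.04936.
So P(box B | data) = (0.012803) / (0.04936) = 0.25938.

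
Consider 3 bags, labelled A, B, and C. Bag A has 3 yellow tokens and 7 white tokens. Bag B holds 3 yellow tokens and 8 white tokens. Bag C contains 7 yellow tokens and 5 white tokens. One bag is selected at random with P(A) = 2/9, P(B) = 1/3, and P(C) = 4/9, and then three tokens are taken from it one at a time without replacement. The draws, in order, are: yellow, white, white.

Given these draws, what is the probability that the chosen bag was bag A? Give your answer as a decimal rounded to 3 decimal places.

0.273

The likelihood of the observed sequence under each hypothesis: P(data | bag A) = (3/10)(7/9)(6/8) = 7/40; P(data | bag B) = (3/11)(8/10)(7/9) = 28/165; P(data | bag C) = (7/12)(5/11)(4/10) = 7/66.
Weighting by the prior gives 2/9 · 7/40 = 7/180, 1/3 · 28/165 = 28/495, 4/9 · 7/66 = 14/297; these sum to 77/540.
Hence P(bag A | data) = (7/180) / (77/540) = 3/11.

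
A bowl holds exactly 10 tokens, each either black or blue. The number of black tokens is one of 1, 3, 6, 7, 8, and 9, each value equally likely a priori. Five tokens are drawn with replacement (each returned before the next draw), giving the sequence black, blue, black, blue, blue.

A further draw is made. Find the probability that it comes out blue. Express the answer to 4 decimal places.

0.5284

Compute the likelihood of the observed sequence for each case: P(data | r = 1) = (1/10)(9/10)(1/10)(9/10)(9/10) = 0.00729; P(data | r = 3) = (3/10)(7/10)(3/10)(7/10)(7/10) = 0.03087; P(data | r = 6) = (6/10)(4/10)(6/10)(4/10)(4/10) = 0.02304; P(data | r = 7) = (7/10)(3/10)(7/10)(3/10)(3/10) = 0.01323; P(data | r = 8) = (8/10)(2/10)(8/10)(2/10)(2/10) = 0.00512; P(data | r = 9) = (9/10)(1/10)(9/10)(1/10)(1/10) = 0.00081.
Multiplying each by its prior: 1/6 · 0.00729 = 0.001215, 1/6 · 0.03087 = 0.005145, 1/6 · 0.02304 = 0.00384, 1/6 · 0.01323 = 0.002205, 1/6 · 0.00512 = 0.00085333, 1/6 · 0.00081 = 0.000135; with total 0.013393.
Dividing through by the total gives posterior P(r = 1 | data) = 0.090717, P(r = 3 | data) = 0.38415, P(r = 6 | data) = 0.28671, P(r = 7 | data) = 0.16463, P(r = 8 | data) = 0.063713, P(r = 9 | data) = 0.01008.
The predictive probability is P(blue next | data) = (9/10)(0.090717) + (7/10)(0.38415) + (2/5)(0.28671) + (3/10)(0.16463) + (1/5)(0.063713) + (1/10)(0.01008) = 0.52837.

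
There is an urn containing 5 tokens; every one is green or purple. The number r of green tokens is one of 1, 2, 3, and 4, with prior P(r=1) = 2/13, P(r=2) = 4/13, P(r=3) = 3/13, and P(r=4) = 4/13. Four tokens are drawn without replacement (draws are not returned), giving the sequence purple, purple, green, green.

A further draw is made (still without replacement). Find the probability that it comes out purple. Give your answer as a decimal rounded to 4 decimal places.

Under each hypothesis, the probability of the observed sequence is: P(data | r = 1) = (4/5)(3/4)(1/3)(0/2) = 0; P(data | r = 2) = (3/5)(2/4)(2/3)(1/2) = 1/10; P(data | r = 3) = (2/5)(1/4)(3/3)(2/2) = 1/10; P(data | r = 4) = (1/5)(0/4) = 0.
The prior-weighted likelihoods are 2/13 · 0 = 0, 4/13 · 1/10 = 2/65, 3/13 · 1/10 = 3/130, 4/13 · 0 = 0; with total 7/130.
Dividing through by the total gives posterior P(r = 1 | data) = 0, P(r = 2 | data) = 4/7, P(r = 3 | data) = 3/7, P(r = 4 | data) = 0.
The predictive probability is P(purple next | data) = (1)(4/7) + (0)(3/7) = 4/7.

0.5714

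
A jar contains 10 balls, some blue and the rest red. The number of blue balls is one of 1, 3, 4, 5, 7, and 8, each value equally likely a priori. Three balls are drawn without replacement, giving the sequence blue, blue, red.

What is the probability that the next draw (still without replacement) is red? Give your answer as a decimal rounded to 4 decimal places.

0.4349

Under each hypothesis, the probability of the observed sequence is: P(data | r = 1) = (1/10)(0/9) = 0; P(data | r = 3) = (3/10)(2/9)(7/8) = 0.058333; P(data | r = 4) = (4/10)(3/9)(6/8) = 0.1; P(data | r = 5) = (5/10)(4/9)(5/8) = 0.13889; P(data | r = 7) = (7/10)(6/9)(3/8) = 0.175; P(data | r = 8) = (8/10)(7/9)(2/8) = 0.15556.
The prior-weighted likelihoods are 1/6 · 0 = 0, 1/6 · 0.058333 = 0.0097222, 1/6 · 0.1 = 0.016667, 1/6 · 0.13889 = 0.023148, 1/6 · 0.175 = 0.029167, 1/6 · 0.15556 = 0.025926; summing to 0.10463.
The posterior is then P(r = 1 | data) = 0, P(r = 3 | data) = 0.09292, P(r = 4 | data) = 0.15929, P(r = 5 | data) = 0.22124, P(r = 7 | data) = 0.27876, P(r = 8 | data) = 0.24779.
Averaging over the posterior, P(red next | data) = (6/7)(0.09292) + (5/7)(0.15929) + (4/7)(0.22124) + (2/7)(0.27876) + (1/7)(0.24779) = 0.43489.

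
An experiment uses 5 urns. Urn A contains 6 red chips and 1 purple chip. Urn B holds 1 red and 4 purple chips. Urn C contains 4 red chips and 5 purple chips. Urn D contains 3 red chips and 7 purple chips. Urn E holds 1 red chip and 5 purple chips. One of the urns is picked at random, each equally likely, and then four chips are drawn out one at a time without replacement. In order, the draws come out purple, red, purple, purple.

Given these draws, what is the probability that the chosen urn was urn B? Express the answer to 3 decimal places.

For each hypothesis, P(data | H) works out to: P(data | urn A) = (1/7)(6/6)(0/5) = 0; P(data | urn B) = (4/5)(1/4)(3/3)(2/2) = 0.2; P(data | urn C) = (5/9)(4/8)(4/7)(3/6) = 0.079365; P(data | urn D) = (7/10)(3/9)(6/8)(5/7) = 0.125; P(data | urn E) = (5/6)(1/5)(4/4)(3/3) = 0.16667.
The prior-weighted likelihoods are 1/5 · 0 = 0, 1/5 · 0.2 = 0.04, 1/5 · 0.079365 = 0.015873, 1/5 · 0.125 = 0.025, 1/5 · 0.16667 = 0.033333; summing to 0.11421.
So P(urn B | data) = (0.04) / (0.11421) = 0.35024.

0.350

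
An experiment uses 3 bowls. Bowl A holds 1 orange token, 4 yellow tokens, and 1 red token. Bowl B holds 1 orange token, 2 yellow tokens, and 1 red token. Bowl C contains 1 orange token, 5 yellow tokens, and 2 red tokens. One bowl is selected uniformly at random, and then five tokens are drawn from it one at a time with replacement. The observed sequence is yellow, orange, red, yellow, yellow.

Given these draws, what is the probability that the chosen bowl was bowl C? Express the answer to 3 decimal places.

0.322

For each hypothesis, P(data | H) works out to: P(data | bowl A) = (4/6)(1/6)(1/6)(4/6)(4/6) = 0.0082305; P(data | bowl B) = (2/4)(1/4)(1/4)(2/4)(2/4) = 0.0078125; P(data | bowl C) = (5/8)(1/8)(2/8)(5/8)(5/8) = 0.0076294.
The prior-weighted likelihoods are 1/3 · 0.0082305 = 0.0027435, 1/3 · 0.0078125 = 0.0026042, 1/3 · 0.0076294 = 0.0025431; these sum to 0.0078908.
Hence P(bowl C | data) = (0.0025431) / (0.0078908) = 0.32229.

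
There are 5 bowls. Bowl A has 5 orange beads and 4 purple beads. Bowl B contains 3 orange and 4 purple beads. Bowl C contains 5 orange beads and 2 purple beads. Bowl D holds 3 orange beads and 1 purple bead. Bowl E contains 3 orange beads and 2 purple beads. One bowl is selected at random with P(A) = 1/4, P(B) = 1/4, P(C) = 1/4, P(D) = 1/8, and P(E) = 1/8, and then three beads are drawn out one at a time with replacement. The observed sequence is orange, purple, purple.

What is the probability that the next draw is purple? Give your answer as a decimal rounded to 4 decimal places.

0.4493

The likelihood of the observed sequence under each hypothesis: P(data | bowl A) = (5/9)(4/9)(4/9) = 0.10974; P(data | bowl B) = (3/7)(4/7)(4/7) = 0.13994; P(data | bowl C) = (5/7)(2/7)(2/7) = 0.058309; P(data | bowl D) = (3/4)(1/4)(1/4) = 0.046875; P(data | bowl E) = (3/5)(2/5)(2/5) = 0.096.
Weighting by the prior gives 1/4 · 0.10974 = 0.027435, 1/4 · 0.13994 = 0.034985, 1/4 · 0.058309 = 0.014577, 1/8 · 0.046875 = 0.0058594, 1/8 · 0.096 = 0.012; with total 0.094857.
Normalising, the posterior is P(bowl A | data) = 0.28922, P(bowl B | data) = 0.36882, P(bowl C | data) = 0.15368, P(bowl D | data) = 0.061771, P(bowl E | data) = 0.12651.
So P(purple next | data) = Σ P(purple next | H) P(H | data) = (4/9)(0.28922) + (4/7)(0.36882) + (2/7)(0.15368) + (1/4)(0.061771) + (2/5)(0.12651) = 0.44925.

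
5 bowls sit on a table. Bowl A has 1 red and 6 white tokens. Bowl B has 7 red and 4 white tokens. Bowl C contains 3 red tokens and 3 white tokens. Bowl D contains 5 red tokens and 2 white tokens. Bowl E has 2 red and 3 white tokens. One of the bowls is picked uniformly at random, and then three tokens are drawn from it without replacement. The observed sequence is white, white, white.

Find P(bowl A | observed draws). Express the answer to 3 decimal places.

The likelihood of the observed sequence under each hypothesis: P(data | bowl A) = (6/7)(5/6)(4/5) = 0.57143; P(data | bowl B) = (4/11)(3/10)(2/9) = 0.024242; P(data | bowl C) = (3/6)(2/5)(1/4) = 0.05; P(data | bowl D) = (2/7)(1/6)(0/5) = 0; P(data | bowl E) = (3/5)(2/4)(1/3) = 0.1.
Weighting by the prior gives 1/5 · 0.57143 = 0.11429, 1/5 · 0.024242 = 0.0048485, 1/5 · 0.05 = 0.01, 1/5 · 0 = 0, 1/5 · 0.1 = 0.02; summing to 0.14913.
Hence P(bowl A | data) = (0.11429) / (0.14913) = 0.76633.

0.766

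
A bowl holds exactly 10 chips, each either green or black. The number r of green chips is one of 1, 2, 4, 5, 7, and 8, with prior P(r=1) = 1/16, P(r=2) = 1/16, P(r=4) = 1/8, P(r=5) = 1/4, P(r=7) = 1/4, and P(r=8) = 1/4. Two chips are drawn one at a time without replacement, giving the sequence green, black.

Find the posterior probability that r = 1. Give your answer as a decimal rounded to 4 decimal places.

0.0280

For each hypothesis, P(data | H) works out to: P(data | r = 1) = (1/10)(9/9) = 1/10; P(data | r = 2) = (2/10)(8/9) = 8/45; P(data | r = 4) = (4/10)(6/9) = 4/15; P(data | r = 5) = (5/10)(5/9) = 5/18; P(data | r = 7) = (7/10)(3/9) = 7/30; P(data | r = 8) = (8/10)(2/9) = 8/45.
Weighting by the prior gives 1/16 · 1/10 = 1/160, 1/16 · 8/45 = 1/90, 1/8 · 4/15 = 1/30, 1/4 · 5/18 = 5/72, 1/4 · 7/30 = 7/120, 1/4 · 8/45 = 2/45; with total 107/480.
Hence P(r = 1 | data) = (1/160) / (107/480) = 3/107.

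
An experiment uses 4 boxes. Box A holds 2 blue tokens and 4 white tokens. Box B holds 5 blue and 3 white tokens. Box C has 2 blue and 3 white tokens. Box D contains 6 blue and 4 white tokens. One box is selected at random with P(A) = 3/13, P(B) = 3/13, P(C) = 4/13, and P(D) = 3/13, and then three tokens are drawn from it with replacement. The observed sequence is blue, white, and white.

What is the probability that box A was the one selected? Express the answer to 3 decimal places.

0.283

Compute the likelihood of the observed sequence for each case: P(data | box A) = (2/6)(4/6)(4/6) = 0.14815; P(data | box B) = (5/8)(3/8)(3/8) = 0.087891; P(data | box C) = (2/5)(3/5)(3/5) = 0.144; P(data | box D) = (6/10)(4/10)(4/10) = 0.096.
Weighting by the prior gives 3/13 · 0.14815 = 0.034188, 3/13 · 0.087891 = 0.020282, 4/13 · 0.144 = 0.044308, 3/13 · 0.096 = 0.022154; summing to 0.12093.
So P(box A | data) = (0.034188) / (0.12093) = 0.2827.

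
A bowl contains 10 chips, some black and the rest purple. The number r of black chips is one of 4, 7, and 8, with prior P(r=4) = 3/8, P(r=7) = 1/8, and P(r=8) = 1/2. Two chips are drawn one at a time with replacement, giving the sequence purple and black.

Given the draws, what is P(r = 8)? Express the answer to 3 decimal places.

0.408

The likelihood of the observed sequence under each hypothesis: P(data | r = 4) = (6/10)(4/10) = 6/25; P(data | r = 7) = (3/10)(7/10) = 21/100; P(data | r = 8) = (2/10)(8/10) = 4/25.
The prior-weighted likelihoods are 3/8 · 6/25 = 9/100, 1/8 · 21/100 = 21/800, 1/2 · 4/25 = 2/25; with total 157/800.
So P(r = 8 | data) = (2/25) / (157/800) = 64/157.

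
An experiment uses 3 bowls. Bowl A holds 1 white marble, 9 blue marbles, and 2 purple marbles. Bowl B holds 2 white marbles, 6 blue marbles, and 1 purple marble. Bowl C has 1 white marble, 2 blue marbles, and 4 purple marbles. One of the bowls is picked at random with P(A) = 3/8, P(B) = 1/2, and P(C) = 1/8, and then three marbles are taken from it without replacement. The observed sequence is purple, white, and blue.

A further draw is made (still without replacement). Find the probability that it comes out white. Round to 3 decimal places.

0.091

Under each hypothesis, the probability of the observed sequence is: P(data | bowl A) = (2/12)(1/11)(9/10) = 0.013636; P(data | bowl B) = (1/9)(2/8)(6/7) = 0.02381; P(data | bowl C) = (4/7)(1/6)(2/5) = 0.038095.
Weighting by the prior gives 3/8 · 0.013636 = 0.0051136, 1/2 · 0.02381 = 0.011905, 1/8 · 0.038095 = 0.0047619; with total 0.02178.
Normalising, the posterior is P(bowl A | data) = 0.23478, P(bowl B | data) = 0.54658, P(bowl C | data) = 0.21863.
The predictive probability is P(white next | data) = (0)(0.23478) + (1/6)(0.54658) + (0)(0.21863) = 0.091097.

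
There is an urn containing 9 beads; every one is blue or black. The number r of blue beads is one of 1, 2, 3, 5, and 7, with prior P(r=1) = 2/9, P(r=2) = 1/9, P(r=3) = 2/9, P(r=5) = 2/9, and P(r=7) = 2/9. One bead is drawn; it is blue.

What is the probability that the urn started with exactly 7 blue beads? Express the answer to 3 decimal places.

0.412

The likelihood of this draw under each hypothesis: P(data | r = 1) = (1/9) = 1/9; P(data | r = 2) = (2/9) = 2/9; P(data | r = 3) = (3/9) = 1/3; P(data | r = 5) = (5/9) = 5/9; P(data | r = 7) = (7/9) = 7/9.
The prior-weighted likelihoods are 2/9 · 1/9 = 2/81, 1/9 · 2/9 = 2/81, 2/9 · 1/3 = 2/27, 2/9 · 5/9 = 10/81, 2/9 · 7/9 = 14/81; summing to 34/81.
Therefore the posterior P(r = 7 | data) = (14/81) / (34/81) = 7/17.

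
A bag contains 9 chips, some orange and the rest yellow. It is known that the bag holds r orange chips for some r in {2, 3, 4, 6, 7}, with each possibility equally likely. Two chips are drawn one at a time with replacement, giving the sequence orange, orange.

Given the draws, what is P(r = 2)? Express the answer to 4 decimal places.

Compute the likelihood of the observed sequence for each case: P(data | r = 2) = (2/9)(2/9) = 4/81; P(data | r = 3) = (3/9)(3/9) = 1/9; P(data | r = 4) = (4/9)(4/9) = 16/81; P(data | r = 6) = (6/9)(6/9) = 4/9; P(data | r = 7) = (7/9)(7/9) = 49/81.
The prior-weighted likelihoods are 1/5 · 4/81 = 4/405, 1/5 · 1/9 = 1/45, 1/5 · 16/81 = 16/405, 1/5 · 4/9 = 4/45, 1/5 · 49/81 = 49/405; summing to 38/135.
Therefore the posterior P(r = 2 | data) = (4/405) / (38/135) = 2/57.

0.0351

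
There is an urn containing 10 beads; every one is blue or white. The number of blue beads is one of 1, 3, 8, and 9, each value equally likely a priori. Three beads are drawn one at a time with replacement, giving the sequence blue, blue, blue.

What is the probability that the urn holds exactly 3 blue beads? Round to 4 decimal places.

The likelihood of the observed sequence under each hypothesis: P(data | r = 1) = (1/10)(1/10)(1/10) = 0.001; P(data | r = 3) = (3/10)(3/10)(3/10) = 0.027; P(data | r = 8) = (8/10)(8/10)(8/10) = 0.512; P(data | r = 9) = (9/10)(9/10)(9/10) = 0.729.
Multiplying each by its prior: 1/4 · 0.001 = 0.00025, 1/4 · 0.027 = 0.00675, 1/4 · 0.512 = 0.128, 1/4 · 0.729 = 0.18225; summing to 0.31725.
By Bayes' rule, P(r = 3 | data) = (0.00675) / (0.31725) = 0.021277.

0.0213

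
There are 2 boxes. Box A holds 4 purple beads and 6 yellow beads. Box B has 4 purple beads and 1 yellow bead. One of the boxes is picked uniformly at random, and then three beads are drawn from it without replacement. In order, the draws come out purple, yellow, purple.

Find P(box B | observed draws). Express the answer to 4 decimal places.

0.6667

Compute the likelihood of the observed sequence for each case: P(data | box A) = (4/10)(6/9)(3/8) = 1/10; P(data | box B) = (4/5)(1/4)(3/3) = 1/5.
Multiplying each by its prior: 1/2 · 1/10 = 1/20, 1/2 · 1/5 = 1/10; summing to 3/20.
By Bayes' rule, P(box B | data) = (1/10) / (3/20) = 2/3.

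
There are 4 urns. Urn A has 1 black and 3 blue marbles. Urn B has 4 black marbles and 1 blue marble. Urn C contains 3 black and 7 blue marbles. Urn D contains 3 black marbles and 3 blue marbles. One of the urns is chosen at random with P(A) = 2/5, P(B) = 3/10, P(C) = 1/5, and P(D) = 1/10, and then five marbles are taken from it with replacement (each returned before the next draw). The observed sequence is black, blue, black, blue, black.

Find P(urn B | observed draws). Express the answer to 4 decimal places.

0.3982

Compute the likelihood of the observed sequence for each case: P(data | urn A) = (1/4)(3/4)(1/4)(3/4)(1/4) = 0.0087891; P(data | urn B) = (4/5)(1/5)(4/5)(1/5)(4/5) = 0.02048; P(data | urn C) = (3/10)(7/10)(3/10)(7/10)(3/10) = 0.01323; P(data | urn D) = (3/6)(3/6)(3/6)(3/6)(3/6) = 0.03125.
The prior-weighted likelihoods are 2/5 · 0.0087891 = 0.0035156, 3/10 · 0.02048 = 0.006144, 1/5 · 0.01323 = 0.002646, 1/10 · 0.03125 = 0.003125; with total 0.015431.
Therefore the posterior P(urn B | data) = (0.006144) / (0.015431) = 0.39817.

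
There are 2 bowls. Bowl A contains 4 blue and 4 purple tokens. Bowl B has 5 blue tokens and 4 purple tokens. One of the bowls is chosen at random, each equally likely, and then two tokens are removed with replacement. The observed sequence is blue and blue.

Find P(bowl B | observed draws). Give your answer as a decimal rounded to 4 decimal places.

For each hypothesis, P(data | H) works out to: P(data | bowl A) = (4/8)(4/8) = 1/4; P(data | bowl B) = (5/9)(5/9) = 25/81.
The prior-weighted likelihoods are 1/2 · 1/4 = 1/8, 1/2 · 25/81 = 25/162; these sum to 181/648.
By Bayes' rule, P(bowl B | data) = (25/162) / (181/648) = 100/181.

0.5525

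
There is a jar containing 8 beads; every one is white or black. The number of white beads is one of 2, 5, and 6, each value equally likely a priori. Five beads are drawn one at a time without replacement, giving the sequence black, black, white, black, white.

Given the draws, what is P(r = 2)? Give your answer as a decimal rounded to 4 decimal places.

Under each hypothesis, the probability of the observed sequence is: P(data | r = 2) = (6/8)(5/7)(2/6)(4/5)(1/4) = 1/28; P(data | r = 5) = (3/8)(2/7)(5/6)(1/5)(4/4) = 1/56; P(data | r = 6) = (2/8)(1/7)(6/6)(0/5) = 0.
Multiplying each by its prior: 1/3 · 1/28 = 1/84, 1/3 · 1/56 = 1/168, 1/3 · 0 = 0; with total 1/56.
Hence P(r = 2 | data) = (1/84) / (1/56) = 2/3.

0.6667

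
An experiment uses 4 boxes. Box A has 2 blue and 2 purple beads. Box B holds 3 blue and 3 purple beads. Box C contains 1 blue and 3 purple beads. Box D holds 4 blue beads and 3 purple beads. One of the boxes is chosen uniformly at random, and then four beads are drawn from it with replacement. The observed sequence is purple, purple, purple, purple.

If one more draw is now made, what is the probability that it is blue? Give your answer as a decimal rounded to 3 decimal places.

Compute the likelihood of the observed sequence for each case: P(data | box A) = (2/4)(2/4)(2/4)(2/4) = 0.0625; P(data | box B) = (3/6)(3/6)(3/6)(3/6) = 0.0625; P(data | box C) = (3/4)(3/4)(3/4)(3/4) = 0.31641; P(data | box D) = (3/7)(3/7)(3/7)(3/7) = 0.033736.
Multiplying each by its prior: 1/4 · 0.0625 = 0.015625, 1/4 · 0.0625 = 0.015625, 1/4 · 0.31641 = 0.079102, 1/4 · 0.033736 = 0.008434; summing to 0.11879.
The posterior is then P(box A | data) = 0.13154, P(box B | data) = 0.13154, P(box C | data) = 0.66592, P(box D | data) = 0.071002.
Averaging over the posterior, P(blue next | data) = (1/2)(0.13154) + (1/2)(0.13154) + (1/4)(0.66592) + (4/7)(0.071002) = 0.33859.

0.339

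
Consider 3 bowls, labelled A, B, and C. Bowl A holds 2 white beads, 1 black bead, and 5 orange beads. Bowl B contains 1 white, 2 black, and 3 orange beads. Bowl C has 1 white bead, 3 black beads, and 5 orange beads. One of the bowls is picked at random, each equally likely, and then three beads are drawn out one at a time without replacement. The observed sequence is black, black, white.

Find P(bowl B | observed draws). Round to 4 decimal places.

0.5833

Under each hypothesis, the probability of the observed sequence is: P(data | bowl A) = (1/8)(0/7) = 0; P(data | bowl B) = (2/6)(1/5)(1/4) = 1/60; P(data | bowl C) = (3/9)(2/8)(1/7) = 1/84.
Weighting by the prior gives 1/3 · 0 = 0, 1/3 · 1/60 = 1/180, 1/3 · 1/84 = 1/252; summing to 1/105.
Therefore the posterior P(bowl B | data) = (1/180) / (1/105) = 7/12.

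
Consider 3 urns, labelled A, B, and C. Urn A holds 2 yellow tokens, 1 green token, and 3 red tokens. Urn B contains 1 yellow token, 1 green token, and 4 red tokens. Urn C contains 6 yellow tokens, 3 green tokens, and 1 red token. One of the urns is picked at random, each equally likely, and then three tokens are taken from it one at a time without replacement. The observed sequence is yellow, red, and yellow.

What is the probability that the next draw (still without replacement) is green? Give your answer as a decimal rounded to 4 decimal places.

0.3766

Under each hypothesis, the probability of the observed sequence is: P(data | urn A) = (2/6)(3/5)(1/4) = 1/20; P(data | urn B) = (1/6)(4/5)(0/4) = 0; P(data | urn C) = (6/10)(1/9)(5/8) = 1/24.
Multiplying each by its prior: 1/3 · 1/20 = 1/60, 1/3 · 0 = 0, 1/3 · 1/24 = 1/72; summing to 11/360.
Dividing through by the total gives posterior P(urn A | data) = 6/11, P(urn B | data) = 0, P(urn C | data) = 5/11.
So P(green next | data) = Σ P(green next | H) P(H | data) = (1/3)(6/11) + (3/7)(5/11) = 29/77.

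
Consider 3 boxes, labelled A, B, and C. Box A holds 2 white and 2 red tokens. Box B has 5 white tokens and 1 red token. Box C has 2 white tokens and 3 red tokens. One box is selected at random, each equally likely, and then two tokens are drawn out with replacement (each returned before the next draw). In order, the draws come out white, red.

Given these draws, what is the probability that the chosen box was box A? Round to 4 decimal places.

0.3975

Compute the likelihood of the observed sequence for each case: P(data | box A) = (2/4)(2/4) = 0.25; P(data | box B) = (5/6)(1/6) = 0.13889; P(data | box C) = (2/5)(3/5) = 0.24.
The prior-weighted likelihoods are 1/3 · 0.25 = 0.083333, 1/3 · 0.13889 = 0.046296, 1/3 · 0.24 = 0.08; with total 0.20963.
By Bayes' rule, P(box A | data) = (0.083333) / (0.20963) = 0.39753.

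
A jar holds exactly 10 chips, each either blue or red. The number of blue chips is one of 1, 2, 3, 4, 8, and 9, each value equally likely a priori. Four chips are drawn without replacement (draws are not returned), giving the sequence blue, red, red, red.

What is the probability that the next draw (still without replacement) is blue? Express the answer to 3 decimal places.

For each hypothesis, P(data | H) works out to: P(data | r = 1) = (1/10)(9/9)(8/8)(7/7) = 0.1; P(data | r = 2) = (2/10)(8/9)(7/8)(6/7) = 0.13333; P(data | r = 3) = (3/10)(7/9)(6/8)(5/7) = 0.125; P(data | r = 4) = (4/10)(6/9)(5/8)(4/7) = 0.095238; P(data | r = 8) = (8/10)(2/9)(1/8)(0/7) = 0; P(data | r = 9) = (9/10)(1/9)(0/8) = 0.
Weighting by the prior gives 1/6 · 0.1 = 0.016667, 1/6 · 0.13333 = 0.022222, 1/6 · 0.125 = 0.020833, 1/6 · 0.095238 = 0.015873, 1/6 · 0 = 0, 1/6 · 0 = 0; these sum to 0.075595.
Normalising, the posterior is P(r = 1 | data) = 0.22047, P(r = 2 | data) = 0.29396, P(r = 3 | data) = 0.27559, P(r = 4 | data) = 0.20997, P(r = 8 | data) = 0, P(r = 9 | data) = 0.
The predictive probability is P(blue next | data) = (0)(0.22047) + (1/6)(0.29396) + (1/3)(0.27559) + (1/2)(0.20997) = 0.24584.

0.246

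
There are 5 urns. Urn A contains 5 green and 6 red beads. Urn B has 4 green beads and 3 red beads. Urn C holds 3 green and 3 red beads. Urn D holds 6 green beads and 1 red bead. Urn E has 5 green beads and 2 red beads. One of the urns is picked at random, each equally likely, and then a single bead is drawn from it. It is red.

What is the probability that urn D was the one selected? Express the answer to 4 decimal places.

0.0751

Compute the likelihood of this draw for each case: P(data | urn A) = (6/11) = 6/11; P(data | urn B) = (3/7) = 3/7; P(data | urn C) = (3/6) = 1/2; P(data | urn D) = (1/7) = 1/7; P(data | urn E) = (2/7) = 2/7.
Weighting by the prior gives 1/5 · 6/11 = 6/55, 1/5 · 3/7 = 3/35, 1/5 · 1/2 = 1/10, 1/5 · 1/7 = 1/35, 1/5 · 2/7 = 2/35; summing to 293/770.
Hence P(urn D | data) = (1/35) / (293/770) = 22/293.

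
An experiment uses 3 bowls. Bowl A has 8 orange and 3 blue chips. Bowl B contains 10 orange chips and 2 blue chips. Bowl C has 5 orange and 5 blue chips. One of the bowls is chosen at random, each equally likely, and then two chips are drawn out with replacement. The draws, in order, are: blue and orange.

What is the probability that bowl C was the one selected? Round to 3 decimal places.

0.426

Compute the likelihood of the observed sequence for each case: P(data | bowl A) = (3/11)(8/11) = 0.19835; P(data | bowl B) = (2/12)(10/12) = 0.13889; P(data | bowl C) = (5/10)(5/10) = 0.25.
Multiplying each by its prior: 1/3 · 0.19835 = 0.066116, 1/3 · 0.13889 = 0.046296, 1/3 · 0.25 = 0.083333; summing to 0.19575.
By Bayes' rule, P(bowl C | data) = (0.083333) / (0.19575) = 0.42572.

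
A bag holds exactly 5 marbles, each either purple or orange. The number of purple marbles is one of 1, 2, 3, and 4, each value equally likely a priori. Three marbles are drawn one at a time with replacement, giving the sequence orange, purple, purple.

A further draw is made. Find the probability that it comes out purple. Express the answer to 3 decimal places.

0.584

The likelihood of the observed sequence under each hypothesis: P(data | r = 1) = (4/5)(1/5)(1/5) = 4/125; P(data | r = 2) = (3/5)(2/5)(2/5) = 12/125; P(data | r = 3) = (2/5)(3/5)(3/5) = 18/125; P(data | r = 4) = (1/5)(4/5)(4/5) = 16/125.
The prior-weighted likelihoods are 1/4 · 4/125 = 1/125, 1/4 · 12/125 = 3/125, 1/4 · 18/125 = 9/250, 1/4 · 16/125 = 4/125; summing to 1/10.
Normalising, the posterior is P(r = 1 | data) = 2/25, P(r = 2 | data) = 6/25, P(r = 3 | data) = 9/25, P(r = 4 | data) = 8/25.
So P(purple next | data) = Σ P(purple next | H) P(H | data) = (1/5)(2/25) + (2/5)(6/25) + (3/5)(9/25) + (4/5)(8/25) = 73/125.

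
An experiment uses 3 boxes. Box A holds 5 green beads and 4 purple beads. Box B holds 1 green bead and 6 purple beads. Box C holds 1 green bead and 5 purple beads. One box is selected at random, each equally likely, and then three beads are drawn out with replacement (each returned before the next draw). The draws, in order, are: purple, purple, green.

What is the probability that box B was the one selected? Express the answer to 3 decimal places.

0.318

Compute the likelihood of the observed sequence for each case: P(data | box A) = (4/9)(4/9)(5/9) = 0.10974; P(data | box B) = (6/7)(6/7)(1/7) = 0.10496; P(data | box C) = (5/6)(5/6)(1/6) = 0.11574.
Weighting by the prior gives 1/3 · 0.10974 = 0.03658, 1/3 · 0.10496 = 0.034985, 1/3 · 0.11574 = 0.03858; with total 0.11015.
So P(box B | data) = (0.034985) / (0.11015) = 0.31763.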